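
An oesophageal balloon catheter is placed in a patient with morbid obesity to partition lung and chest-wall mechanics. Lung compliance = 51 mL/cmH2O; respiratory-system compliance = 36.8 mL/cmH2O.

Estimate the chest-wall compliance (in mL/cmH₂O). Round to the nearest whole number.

132

1/Ccw = 1/Crs − 1/CL.
1/Ccw = 1/36.8 − 1/51 = 0.007566.
Ccw = 132.17 mL/cmH2O.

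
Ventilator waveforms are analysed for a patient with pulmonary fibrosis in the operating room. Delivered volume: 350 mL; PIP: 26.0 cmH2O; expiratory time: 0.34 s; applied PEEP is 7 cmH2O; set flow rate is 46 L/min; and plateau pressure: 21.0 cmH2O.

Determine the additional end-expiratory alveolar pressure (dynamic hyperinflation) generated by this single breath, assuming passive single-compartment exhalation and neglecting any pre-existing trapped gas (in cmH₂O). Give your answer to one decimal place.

Flow: 46 L/min ÷ 60 = 0.7667 L/s.
R = (PIP − Pplat)/V̇ = (26.0 − 21.0) / 0.7667 = 5.0/0.7667 = 6.521 cmH2O·s/L.
C = Vt/(Pplat − PEEP) = 350.0 / (21.0 − 7) = 350.0/14.0 = 25.0 mL/cmH2O.
τ = R × C = 6.521 × 0.025 L/cmH2O = 0.163 s.
Fraction remaining = e^(−Te/τ) = e^(−0.34/0.163) = 0.1242; trapped volume = 350.0 × 0.1242 = 43.47 mL.
Additional alveolar pressure from trapping ≈ V_trapped / C = 43.47 / 25.0 = 1.739 cmH2O.

1.7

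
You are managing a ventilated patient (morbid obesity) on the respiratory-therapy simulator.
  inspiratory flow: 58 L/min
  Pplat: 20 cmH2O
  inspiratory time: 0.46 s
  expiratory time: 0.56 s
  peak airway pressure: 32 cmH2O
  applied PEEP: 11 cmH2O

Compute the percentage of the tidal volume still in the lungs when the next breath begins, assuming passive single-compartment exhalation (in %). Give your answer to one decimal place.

40.1

Flow: 58 L/min ÷ 60 = 0.9667 L/s.
Vt = flow × Ti = 0.9667 L/s × 0.46 s × 1000 mL/L = 444.68 mL.
R = (PIP − Pplat)/V̇ = (32 − 20) / 0.9667 = 12.0/0.9667 = 12.413 cmH2O·s/L.
C = Vt/(Pplat − PEEP) = 444.68 / (20 − 11) = 444.68/9.0 = 49.409 mL/cmH2O.
τ = R × C = 12.413 × 0.04941 L/cmH2O = 0.6133 s.
Fraction remaining at end-expiration = e^(−Te/τ) = e^(−0.56/0.6133) = 0.4013 → 40.13%.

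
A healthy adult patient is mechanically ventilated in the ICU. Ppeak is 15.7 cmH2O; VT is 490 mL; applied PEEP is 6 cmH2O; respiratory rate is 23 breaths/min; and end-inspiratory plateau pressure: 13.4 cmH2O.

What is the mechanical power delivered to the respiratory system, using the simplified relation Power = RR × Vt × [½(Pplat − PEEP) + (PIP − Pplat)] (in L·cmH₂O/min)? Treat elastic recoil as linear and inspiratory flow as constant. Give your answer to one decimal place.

67.6

Per-breath work = Vt × [½(Pplat−PEEP) + (PIP−Pplat)] = 0.490 × [0.5×7.4 + 2.3] = 0.490 × 6.0 = 2.94 L·cmH2O.
Power = 23 × 2.94 = 67.62 L·cmH2O/min.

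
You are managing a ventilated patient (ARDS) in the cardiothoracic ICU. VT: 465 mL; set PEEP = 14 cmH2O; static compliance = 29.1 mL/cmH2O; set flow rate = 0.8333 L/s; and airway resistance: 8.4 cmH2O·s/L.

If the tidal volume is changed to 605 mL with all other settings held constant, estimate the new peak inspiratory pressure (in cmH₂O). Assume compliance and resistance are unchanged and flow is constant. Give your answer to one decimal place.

41.8

PIP = Vt/C + R·V̇ + PEEP (constant-flow equation of motion).
Only the elastic term changes: ΔPIP = ΔVt / C = (605 − 465) / 29.1 = 4.811 cmH2O.
Original PIP = 465/29.1 + 8.4×0.8333 + 14 = 36.979 cmH2O; new PIP = 36.979 + (4.811) = 41.79 cmH2O.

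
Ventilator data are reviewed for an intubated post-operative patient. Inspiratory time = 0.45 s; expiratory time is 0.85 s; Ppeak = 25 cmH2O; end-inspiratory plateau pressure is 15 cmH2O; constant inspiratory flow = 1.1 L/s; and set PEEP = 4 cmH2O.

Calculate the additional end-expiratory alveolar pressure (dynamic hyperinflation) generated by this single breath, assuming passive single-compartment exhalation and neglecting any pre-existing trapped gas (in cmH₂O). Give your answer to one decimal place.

Vt = flow × Ti = 1.1 L/s × 0.45 s × 1000 mL/L = 495.0 mL.
R = (PIP − Pplat)/V̇ = (25 − 15) / 1.1 = 10.0/1.1 = 9.091 cmH2O·s/L.
C = Vt/(Pplat − PEEP) = 495.0 / (15 − 4) = 495.0/11.0 = 45.0 mL/cmH2O.
τ = R × C = 9.091 × 0.045 L/cmH2O = 0.4091 s.
Fraction remaining = e^(−Te/τ) = e^(−0.85/0.4091) = 0.1252; trapped volume = 495.0 × 0.1252 = 61.974 mL.
Additional alveolar pressure from trapping ≈ V_trapped / C = 61.974 / 45.0 = 1.377 cmH2O.

1.4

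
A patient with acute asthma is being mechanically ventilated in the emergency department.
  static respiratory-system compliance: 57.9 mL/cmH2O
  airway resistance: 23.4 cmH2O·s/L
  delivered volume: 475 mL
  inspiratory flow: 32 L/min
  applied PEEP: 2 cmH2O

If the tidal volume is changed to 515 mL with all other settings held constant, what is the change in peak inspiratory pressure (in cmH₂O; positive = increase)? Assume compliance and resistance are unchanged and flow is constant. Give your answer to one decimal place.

0.7

PIP = Vt/C + R·V̇ + PEEP (constant-flow equation of motion).
Only the elastic term changes: ΔPIP = ΔVt / C = (515 − 475) / 57.9 = 0.6908 cmH2O.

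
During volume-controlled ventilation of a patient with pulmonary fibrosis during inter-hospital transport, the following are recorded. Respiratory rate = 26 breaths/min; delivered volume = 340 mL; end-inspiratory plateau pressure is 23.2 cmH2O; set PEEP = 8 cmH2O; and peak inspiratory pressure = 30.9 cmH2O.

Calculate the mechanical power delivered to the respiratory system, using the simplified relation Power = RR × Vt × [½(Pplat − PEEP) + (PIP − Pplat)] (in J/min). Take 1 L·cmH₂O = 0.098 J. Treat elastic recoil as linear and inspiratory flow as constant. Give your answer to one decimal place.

13.3

Per-breath work = Vt × [½(Pplat−PEEP) + (PIP−Pplat)] = 0.340 × [0.5×15.2 + 7.7] = 0.340 × 15.3 = 5.202 L·cmH2O.
Power = 26 × 5.202 = 135.25 L·cmH2O/min.
× 0.098 J/(L·cmH2O) → 13.255 J/min.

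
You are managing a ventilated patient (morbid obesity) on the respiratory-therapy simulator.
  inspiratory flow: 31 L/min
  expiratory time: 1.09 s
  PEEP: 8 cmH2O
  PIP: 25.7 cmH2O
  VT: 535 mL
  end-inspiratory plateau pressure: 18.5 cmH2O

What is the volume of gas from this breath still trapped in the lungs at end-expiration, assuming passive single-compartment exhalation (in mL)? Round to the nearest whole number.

Flow: 31 L/min ÷ 60 = 0.5167 L/s.
R = (PIP − Pplat)/V̇ = (25.7 − 18.5) / 0.5167 = 7.2/0.5167 = 13.935 cmH2O·s/L.
C = Vt/(Pplat − PEEP) = 535.0 / (18.5 − 8) = 535.0/10.5 = 50.952 mL/cmH2O.
τ = R × C = 13.935 × 0.05095 L/cmH2O = 0.71 s.
Fraction remaining = e^(−Te/τ) = e^(−1.09/0.71) = 0.2154.
Trapped volume = 535.0 × 0.2154 = 115.24 mL.

115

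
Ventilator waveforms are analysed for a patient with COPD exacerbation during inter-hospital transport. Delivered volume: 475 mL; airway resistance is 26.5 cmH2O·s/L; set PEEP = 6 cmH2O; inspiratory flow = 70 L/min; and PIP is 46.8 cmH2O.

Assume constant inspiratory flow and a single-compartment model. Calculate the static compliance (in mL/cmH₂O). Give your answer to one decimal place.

48.1

Flow: 70 L/min ÷ 60 = 1.1667 L/s.
Equation of motion (constant flow): PIP = Vt/C + R·V̇ + PEEP.
Vt/C = PIP − R·V̇ − PEEP = 46.8 − 26.5×1.1667 − 6 = 46.8 − 30.918 − 6 = 9.882 cmH2O.
C = Vt / 9.882 = 475 / 9.882 = 48.067 mL/cmH2O.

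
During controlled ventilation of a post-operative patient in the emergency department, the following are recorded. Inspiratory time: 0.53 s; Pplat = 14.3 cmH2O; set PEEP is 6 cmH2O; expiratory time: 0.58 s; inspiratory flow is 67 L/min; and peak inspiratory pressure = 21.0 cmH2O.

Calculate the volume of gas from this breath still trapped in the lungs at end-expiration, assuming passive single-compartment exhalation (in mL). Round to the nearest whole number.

Flow: 67 L/min ÷ 60 = 1.1167 L/s.
Vt = flow × Ti = 1.1167 L/s × 0.53 s × 1000 mL/L = 591.85 mL.
R = (PIP − Pplat)/V̇ = (21.0 − 14.3) / 1.1167 = 6.7/1.1167 = 6.0 cmH2O·s/L.
C = Vt/(Pplat − PEEP) = 591.85 / (14.3 − 6) = 591.85/8.3 = 71.307 mL/cmH2O.
τ = R × C = 6.0 × 0.07131 L/cmH2O = 0.4279 s.
Fraction remaining = e^(−Te/τ) = e^(−0.58/0.4279) = 0.2578.
Trapped volume = 591.85 × 0.2578 = 152.58 mL.

153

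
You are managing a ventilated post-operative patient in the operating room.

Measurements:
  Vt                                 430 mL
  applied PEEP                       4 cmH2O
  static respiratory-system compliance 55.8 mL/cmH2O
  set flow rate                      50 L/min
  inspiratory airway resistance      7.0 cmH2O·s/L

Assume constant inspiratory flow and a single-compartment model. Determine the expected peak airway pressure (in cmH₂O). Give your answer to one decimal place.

17.5

Flow: 50 L/min ÷ 60 = 0.8333 L/s.
Equation of motion (constant flow): PIP = Vt/C + R·V̇ + PEEP.
PIP = 430/55.8 + 7.0×0.8333 + 4 = 7.706 + 5.833 + 4 = 17.539 cmH2O.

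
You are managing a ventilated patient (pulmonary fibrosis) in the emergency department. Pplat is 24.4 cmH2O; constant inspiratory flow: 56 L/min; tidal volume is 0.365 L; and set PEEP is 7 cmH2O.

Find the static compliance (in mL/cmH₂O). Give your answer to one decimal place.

21.0

Cstat = Vt / (Pplat − PEEP) = 365 / (24.4 − 7) = 365 / 17.4 = 20.977 mL/cmH2O.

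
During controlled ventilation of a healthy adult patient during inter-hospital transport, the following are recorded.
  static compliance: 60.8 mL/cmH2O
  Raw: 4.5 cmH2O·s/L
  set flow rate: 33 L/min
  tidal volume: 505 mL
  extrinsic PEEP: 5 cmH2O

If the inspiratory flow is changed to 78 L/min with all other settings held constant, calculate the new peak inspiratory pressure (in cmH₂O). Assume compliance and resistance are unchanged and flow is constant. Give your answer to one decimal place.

19.2

Flow: 33 L/min ÷ 60 = 0.55 L/s.
New flow: 78 L/min ÷ 60 = 1.3 L/s.
PIP = Vt/C + R·V̇ + PEEP (constant-flow equation of motion).
Only the resistive term changes: ΔPIP = R × ΔV̇ = 4.5 × (1.3 − 0.55) = 4.5 × 0.75 = 3.375 cmH2O.
Original PIP = 505/60.8 + 4.5×0.55 + 5 = 15.781 cmH2O; new PIP = 15.781 + (3.375) = 19.156 cmH2O.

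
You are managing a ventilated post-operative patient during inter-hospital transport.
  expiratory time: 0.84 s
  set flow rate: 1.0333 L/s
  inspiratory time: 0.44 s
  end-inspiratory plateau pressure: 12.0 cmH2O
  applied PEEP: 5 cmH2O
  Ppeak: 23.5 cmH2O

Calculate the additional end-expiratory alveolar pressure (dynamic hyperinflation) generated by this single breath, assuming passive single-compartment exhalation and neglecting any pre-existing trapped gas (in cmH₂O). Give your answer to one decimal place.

2.2

Vt = flow × Ti = 1.0333 L/s × 0.44 s × 1000 mL/L = 454.65 mL.
R = (PIP − Pplat)/V̇ = (23.5 − 12.0) / 1.0333 = 11.5/1.0333 = 11.129 cmH2O·s/L.
C = Vt/(Pplat − PEEP) = 454.65 / (12.0 − 5) = 454.65/7.0 = 64.95 mL/cmH2O.
τ = R × C = 11.129 × 0.06495 L/cmH2O = 0.7228 s.
Fraction remaining = e^(−Te/τ) = e^(−0.84/0.7228) = 0.3128; trapped volume = 454.65 × 0.3128 = 142.21 mL.
Additional alveolar pressure from trapping ≈ V_trapped / C = 142.21 / 64.95 = 2.19 cmH2O.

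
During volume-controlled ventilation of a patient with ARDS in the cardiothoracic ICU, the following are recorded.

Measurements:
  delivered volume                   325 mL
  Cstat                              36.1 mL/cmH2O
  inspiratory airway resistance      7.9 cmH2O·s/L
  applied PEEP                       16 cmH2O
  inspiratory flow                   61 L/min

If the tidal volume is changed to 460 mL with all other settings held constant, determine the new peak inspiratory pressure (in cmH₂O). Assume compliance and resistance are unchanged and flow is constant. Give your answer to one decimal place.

36.8

Flow: 61 L/min ÷ 60 = 1.0167 L/s.
PIP = Vt/C + R·V̇ + PEEP (constant-flow equation of motion).
Only the elastic term changes: ΔPIP = ΔVt / C = (460 − 325) / 36.1 = 3.74 cmH2O.
Original PIP = 325/36.1 + 7.9×1.0167 + 16 = 33.035 cmH2O; new PIP = 33.035 + (3.74) = 36.775 cmH2O.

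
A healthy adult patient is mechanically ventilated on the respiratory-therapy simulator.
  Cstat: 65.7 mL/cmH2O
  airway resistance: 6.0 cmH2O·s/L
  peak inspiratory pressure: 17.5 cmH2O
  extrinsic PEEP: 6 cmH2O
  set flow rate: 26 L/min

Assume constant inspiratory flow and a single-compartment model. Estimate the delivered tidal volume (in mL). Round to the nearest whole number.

Flow: 26 L/min ÷ 60 = 0.4333 L/s.
Equation of motion (constant flow): PIP = Vt/C + R·V̇ + PEEP.
Vt/C = PIP − R·V̇ − PEEP = 17.5 − 2.6 − 6 = 8.9 cmH2O.
Vt = C × 8.9 = 65.7 × 8.9 = 584.73 mL.

585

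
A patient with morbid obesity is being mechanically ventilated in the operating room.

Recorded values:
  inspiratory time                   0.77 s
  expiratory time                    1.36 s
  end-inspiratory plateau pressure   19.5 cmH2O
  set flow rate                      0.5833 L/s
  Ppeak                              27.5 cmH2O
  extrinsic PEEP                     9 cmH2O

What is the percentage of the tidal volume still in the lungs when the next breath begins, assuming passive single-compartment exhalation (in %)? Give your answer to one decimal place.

Vt = flow × Ti = 0.5833 L/s × 0.77 s × 1000 mL/L = 449.14 mL.
R = (PIP − Pplat)/V̇ = (27.5 − 19.5) / 0.5833 = 8.0/0.5833 = 13.715 cmH2O·s/L.
C = Vt/(Pplat − PEEP) = 449.14 / (19.5 − 9) = 449.14/10.5 = 42.775 mL/cmH2O.
τ = R × C = 13.715 × 0.04278 L/cmH2O = 0.5867 s.
Fraction remaining at end-expiration = e^(−Te/τ) = e^(−1.36/0.5867) = 0.09847 → 9.847%.

9.8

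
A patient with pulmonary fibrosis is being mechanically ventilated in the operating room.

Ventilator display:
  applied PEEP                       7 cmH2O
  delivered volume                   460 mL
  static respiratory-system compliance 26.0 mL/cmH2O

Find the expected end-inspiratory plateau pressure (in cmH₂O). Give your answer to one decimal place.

24.7

Pplat = PEEP + Vt / Cstat = 7 + 460 / 26.0 = 7 + 17.692 = 24.692 cmH2O.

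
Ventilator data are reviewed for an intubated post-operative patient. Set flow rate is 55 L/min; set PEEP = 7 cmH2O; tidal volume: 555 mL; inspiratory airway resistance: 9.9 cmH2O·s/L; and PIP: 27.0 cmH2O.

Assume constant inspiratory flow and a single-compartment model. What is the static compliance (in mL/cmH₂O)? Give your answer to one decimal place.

50.8

Flow: 55 L/min ÷ 60 = 0.9167 L/s.
Equation of motion (constant flow): PIP = Vt/C + R·V̇ + PEEP.
Vt/C = PIP − R·V̇ − PEEP = 27.0 − 9.9×0.9167 − 7 = 27.0 − 9.075 − 7 = 10.925 cmH2O.
C = Vt / 10.925 = 555 / 10.925 = 50.801 mL/cmH2O.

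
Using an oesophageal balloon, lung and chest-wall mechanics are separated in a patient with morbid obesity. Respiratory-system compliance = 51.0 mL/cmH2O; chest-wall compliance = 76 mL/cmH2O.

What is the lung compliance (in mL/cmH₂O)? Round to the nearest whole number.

1/CL = 1/Crs − 1/Ccw.
1/CL = 1/51.0 − 1/76 = 0.00645.
CL = 155.04 mL/cmH2O.

155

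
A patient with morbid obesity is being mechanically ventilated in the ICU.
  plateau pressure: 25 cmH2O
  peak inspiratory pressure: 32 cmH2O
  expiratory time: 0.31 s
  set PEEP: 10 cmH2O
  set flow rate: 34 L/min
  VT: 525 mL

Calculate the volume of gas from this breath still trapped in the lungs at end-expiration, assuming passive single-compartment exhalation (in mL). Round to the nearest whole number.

Flow: 34 L/min ÷ 60 = 0.5667 L/s.
R = (PIP − Pplat)/V̇ = (32 − 25) / 0.5667 = 7.0/0.5667 = 12.352 cmH2O·s/L.
C = Vt/(Pplat − PEEP) = 525.0 / (25 − 10) = 525.0/15.0 = 35.0 mL/cmH2O.
τ = R × C = 12.352 × 0.035 L/cmH2O = 0.4323 s.
Fraction remaining = e^(−Te/τ) = e^(−0.31/0.4323) = 0.4882.
Trapped volume = 525.0 × 0.4882 = 256.31 mL.

256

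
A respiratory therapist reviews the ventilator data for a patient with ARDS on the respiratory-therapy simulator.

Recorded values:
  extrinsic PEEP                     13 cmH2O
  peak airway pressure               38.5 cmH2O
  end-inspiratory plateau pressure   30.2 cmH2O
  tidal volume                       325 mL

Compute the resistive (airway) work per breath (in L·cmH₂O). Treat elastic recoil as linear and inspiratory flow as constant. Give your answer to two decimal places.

With constant inspiratory flow the resistive pressure is constant at PIP − Pplat = 38.5 − 30.2 = 8.3 cmH2O, so resistive work = 8.3 × 0.325 = 2.698 L·cmH2O.

2.70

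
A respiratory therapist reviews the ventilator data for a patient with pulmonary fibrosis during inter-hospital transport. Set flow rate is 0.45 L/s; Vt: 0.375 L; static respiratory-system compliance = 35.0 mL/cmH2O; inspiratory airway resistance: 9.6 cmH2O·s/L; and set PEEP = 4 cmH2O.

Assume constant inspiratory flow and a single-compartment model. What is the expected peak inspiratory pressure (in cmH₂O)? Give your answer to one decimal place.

Equation of motion (constant flow): PIP = Vt/C + R·V̇ + PEEP.
PIP = 375/35.0 + 9.6×0.45 + 4 = 10.714 + 4.32 + 4 = 19.034 cmH2O.

19.0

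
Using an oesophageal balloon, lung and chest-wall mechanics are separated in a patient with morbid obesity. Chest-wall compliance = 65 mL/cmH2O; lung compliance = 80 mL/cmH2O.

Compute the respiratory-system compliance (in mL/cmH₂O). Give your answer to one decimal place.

35.9

Lung and chest wall are elastances in series: 1/Crs = 1/CL + 1/Ccw.
1/Crs = 1/80 + 1/65 = 0.02788.
Crs = 35.868 mL/cmH2O.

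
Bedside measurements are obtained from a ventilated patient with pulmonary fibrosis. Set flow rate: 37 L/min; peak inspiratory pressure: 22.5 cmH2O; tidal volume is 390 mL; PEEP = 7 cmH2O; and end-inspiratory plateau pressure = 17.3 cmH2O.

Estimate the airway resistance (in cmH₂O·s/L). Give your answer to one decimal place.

Flow: 37 L/min ÷ 60 = 0.6167 L/s.
Raw = (PIP − Pplat) / flow = (22.5 − 17.3) / 0.6167 = 5.2 / 0.6167 = 8.432 cmH2O·s/L.

8.4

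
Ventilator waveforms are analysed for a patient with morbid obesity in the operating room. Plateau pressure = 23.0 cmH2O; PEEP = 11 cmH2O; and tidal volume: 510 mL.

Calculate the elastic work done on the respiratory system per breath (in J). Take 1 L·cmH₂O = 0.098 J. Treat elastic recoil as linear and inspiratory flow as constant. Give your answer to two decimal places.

Elastic work ≈ ½ × (Pplat − PEEP) × Vt = 0.5 × (23.0 − 11) × 0.510 L = 0.5 × 12.0 × 0.510 = 3.06 L·cmH2O.
× 0.098 J/(L·cmH2O) → 0.2999 J.

0.30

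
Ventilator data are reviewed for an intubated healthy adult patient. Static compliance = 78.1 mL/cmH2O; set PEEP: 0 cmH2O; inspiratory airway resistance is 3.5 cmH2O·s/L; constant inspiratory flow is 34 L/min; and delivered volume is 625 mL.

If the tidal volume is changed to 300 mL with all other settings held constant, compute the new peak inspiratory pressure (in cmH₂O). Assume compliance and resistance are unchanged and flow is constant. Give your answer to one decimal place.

Flow: 34 L/min ÷ 60 = 0.5667 L/s.
PIP = Vt/C + R·V̇ + PEEP (constant-flow equation of motion).
Only the elastic term changes: ΔPIP = ΔVt / C = (300 − 625) / 78.1 = -4.161 cmH2O.
Original PIP = 625/78.1 + 3.5×0.5667 + 0 = 9.986 cmH2O; new PIP = 9.986 + (-4.161) = 5.825 cmH2O.

5.8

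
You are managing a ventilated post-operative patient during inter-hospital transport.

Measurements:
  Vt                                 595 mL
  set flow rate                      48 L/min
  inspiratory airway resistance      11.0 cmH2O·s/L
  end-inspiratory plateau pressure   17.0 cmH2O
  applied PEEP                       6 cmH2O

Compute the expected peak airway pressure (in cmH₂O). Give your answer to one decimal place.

25.8

Flow: 48 L/min ÷ 60 = 0.8 L/s.
PIP = Pplat + Raw × flow = 17.0 + 11.0 × 0.8 = 17.0 + 8.8 = 25.8 cmH2O.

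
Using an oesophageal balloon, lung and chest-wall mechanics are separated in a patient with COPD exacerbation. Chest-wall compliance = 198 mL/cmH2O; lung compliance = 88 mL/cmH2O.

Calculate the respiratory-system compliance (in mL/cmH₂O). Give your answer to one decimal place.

60.9

Lung and chest wall are elastances in series: 1/Crs = 1/CL + 1/Ccw.
1/Crs = 1/88 + 1/198 = 0.01641.
Crs = 60.938 mL/cmH2O.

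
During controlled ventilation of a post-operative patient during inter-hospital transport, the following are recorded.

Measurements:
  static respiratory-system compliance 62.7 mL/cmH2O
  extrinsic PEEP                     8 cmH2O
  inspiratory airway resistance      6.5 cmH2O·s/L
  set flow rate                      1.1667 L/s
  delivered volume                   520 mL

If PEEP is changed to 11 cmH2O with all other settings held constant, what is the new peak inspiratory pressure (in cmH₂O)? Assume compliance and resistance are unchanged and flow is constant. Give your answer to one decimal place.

PIP = Vt/C + R·V̇ + PEEP (constant-flow equation of motion).
Only the baseline term changes: ΔPIP = ΔPEEP = 11 − 8 = 3.0 cmH2O.
Original PIP = 520/62.7 + 6.5×1.1667 + 8 = 23.877 cmH2O; new PIP = 23.877 + (3.0) = 26.877 cmH2O.

26.9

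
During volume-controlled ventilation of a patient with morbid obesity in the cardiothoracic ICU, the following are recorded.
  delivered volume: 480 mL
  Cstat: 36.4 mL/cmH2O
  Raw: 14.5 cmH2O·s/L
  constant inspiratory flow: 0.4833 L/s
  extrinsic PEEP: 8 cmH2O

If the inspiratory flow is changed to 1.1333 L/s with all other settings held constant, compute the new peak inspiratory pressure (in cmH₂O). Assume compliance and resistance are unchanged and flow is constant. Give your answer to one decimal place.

37.6

PIP = Vt/C + R·V̇ + PEEP (constant-flow equation of motion).
Only the resistive term changes: ΔPIP = R × ΔV̇ = 14.5 × (1.1333 − 0.4833) = 14.5 × 0.65 = 9.425 cmH2O.
Original PIP = 480/36.4 + 14.5×0.4833 + 8 = 28.195 cmH2O; new PIP = 28.195 + (9.425) = 37.62 cmH2O.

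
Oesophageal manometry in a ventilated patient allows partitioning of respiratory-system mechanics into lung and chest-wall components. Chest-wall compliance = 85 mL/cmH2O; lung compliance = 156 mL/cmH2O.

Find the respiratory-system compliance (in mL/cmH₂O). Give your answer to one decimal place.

Lung and chest wall are elastances in series: 1/Crs = 1/CL + 1/Ccw.
1/Crs = 1/156 + 1/85 = 0.01817.
Crs = 55.036 mL/cmH2O.

55.0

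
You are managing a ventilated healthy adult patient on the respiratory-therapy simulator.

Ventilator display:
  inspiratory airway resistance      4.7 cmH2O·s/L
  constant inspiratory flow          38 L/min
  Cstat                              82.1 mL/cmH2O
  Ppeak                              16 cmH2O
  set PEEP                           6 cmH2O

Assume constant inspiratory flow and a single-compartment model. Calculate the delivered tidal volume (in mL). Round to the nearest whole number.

Flow: 38 L/min ÷ 60 = 0.6333 L/s.
Equation of motion (constant flow): PIP = Vt/C + R·V̇ + PEEP.
Vt/C = PIP − R·V̇ − PEEP = 16 − 2.977 − 6 = 7.023 cmH2O.
Vt = C × 7.023 = 82.1 × 7.023 = 576.59 mL.

577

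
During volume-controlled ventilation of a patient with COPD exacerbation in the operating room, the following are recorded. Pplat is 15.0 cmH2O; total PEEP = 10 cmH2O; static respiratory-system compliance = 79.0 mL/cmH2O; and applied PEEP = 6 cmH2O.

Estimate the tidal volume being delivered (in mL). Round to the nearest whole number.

395

End-expiratory occlusion gives total PEEP = 10 cmH2O (intrinsic PEEP = 10 − 6 = 4). Use total PEEP for the elastic gradient.
Vt = Cstat × (Pplat − PEEPtotal) = 79.0 × (15.0 − 10) = 79.0 × 5.0 = 395.0 mL.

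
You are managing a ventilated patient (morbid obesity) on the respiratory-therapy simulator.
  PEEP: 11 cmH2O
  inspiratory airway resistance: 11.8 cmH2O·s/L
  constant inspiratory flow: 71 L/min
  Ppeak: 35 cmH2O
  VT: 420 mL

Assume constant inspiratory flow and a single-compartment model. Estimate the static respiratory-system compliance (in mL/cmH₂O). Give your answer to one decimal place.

41.8

Flow: 71 L/min ÷ 60 = 1.1833 L/s.
Equation of motion (constant flow): PIP = Vt/C + R·V̇ + PEEP.
Vt/C = PIP − R·V̇ − PEEP = 35 − 11.8×1.1833 − 11 = 35 − 13.963 − 11 = 10.037 cmH2O.
C = Vt / 10.037 = 420 / 10.037 = 41.845 mL/cmH2O.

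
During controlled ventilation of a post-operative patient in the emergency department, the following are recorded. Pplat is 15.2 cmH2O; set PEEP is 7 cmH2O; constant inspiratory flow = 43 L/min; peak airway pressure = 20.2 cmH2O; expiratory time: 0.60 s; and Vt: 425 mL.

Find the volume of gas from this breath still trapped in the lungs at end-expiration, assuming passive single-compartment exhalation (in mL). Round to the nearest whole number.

81

Flow: 43 L/min ÷ 60 = 0.7167 L/s.
R = (PIP − Pplat)/V̇ = (20.2 − 15.2) / 0.7167 = 5.0/0.7167 = 6.976 cmH2O·s/L.
C = Vt/(Pplat − PEEP) = 425.0 / (15.2 − 7) = 425.0/8.2 = 51.829 mL/cmH2O.
τ = R × C = 6.976 × 0.05183 L/cmH2O = 0.3616 s.
Fraction remaining = e^(−Te/τ) = e^(−0.60/0.3616) = 0.1903.
Trapped volume = 425.0 × 0.1903 = 80.878 mL.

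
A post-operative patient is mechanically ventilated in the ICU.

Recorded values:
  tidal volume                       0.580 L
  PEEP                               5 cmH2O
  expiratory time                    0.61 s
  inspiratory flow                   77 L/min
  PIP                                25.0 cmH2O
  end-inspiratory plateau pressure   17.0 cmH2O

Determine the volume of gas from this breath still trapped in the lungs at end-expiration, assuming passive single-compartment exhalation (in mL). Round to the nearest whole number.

77

Flow: 77 L/min ÷ 60 = 1.2833 L/s.
R = (PIP − Pplat)/V̇ = (25.0 − 17.0) / 1.2833 = 8.0/1.2833 = 6.234 cmH2O·s/L.
C = Vt/(Pplat − PEEP) = 580.0 / (17.0 − 5) = 580.0/12.0 = 48.333 mL/cmH2O.
τ = R × C = 6.234 × 0.04833 L/cmH2O = 0.3013 s.
Fraction remaining = e^(−Te/τ) = e^(−0.61/0.3013) = 0.1321.
Trapped volume = 580.0 × 0.1321 = 76.618 mL.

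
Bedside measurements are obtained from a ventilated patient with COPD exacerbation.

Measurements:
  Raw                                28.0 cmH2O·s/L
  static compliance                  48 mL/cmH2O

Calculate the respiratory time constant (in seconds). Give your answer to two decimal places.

τ = R × C = 28.0 × 48 mL/cmH2O = 28.0 × 0.048 L/cmH2O = 1.344 s.

1.34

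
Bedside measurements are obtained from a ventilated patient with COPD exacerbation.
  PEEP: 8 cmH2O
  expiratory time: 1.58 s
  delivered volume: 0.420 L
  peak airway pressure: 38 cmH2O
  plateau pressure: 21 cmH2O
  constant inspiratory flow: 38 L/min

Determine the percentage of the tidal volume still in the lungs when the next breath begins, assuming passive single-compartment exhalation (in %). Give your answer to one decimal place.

Flow: 38 L/min ÷ 60 = 0.6333 L/s.
R = (PIP − Pplat)/V̇ = (38 − 21) / 0.6333 = 17.0/0.6333 = 26.844 cmH2O·s/L.
C = Vt/(Pplat − PEEP) = 420.0 / (21 − 8) = 420.0/13.0 = 32.308 mL/cmH2O.
τ = R × C = 26.844 × 0.03231 L/cmH2O = 0.8673 s.
Fraction remaining at end-expiration = e^(−Te/τ) = e^(−1.58/0.8673) = 0.1617 → 16.17%.

16.2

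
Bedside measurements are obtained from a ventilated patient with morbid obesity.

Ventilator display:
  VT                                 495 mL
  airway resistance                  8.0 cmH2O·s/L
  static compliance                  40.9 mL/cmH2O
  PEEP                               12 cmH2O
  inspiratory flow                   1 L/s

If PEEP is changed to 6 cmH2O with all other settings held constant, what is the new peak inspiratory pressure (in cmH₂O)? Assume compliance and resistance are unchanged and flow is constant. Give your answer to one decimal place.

PIP = Vt/C + R·V̇ + PEEP (constant-flow equation of motion).
Only the baseline term changes: ΔPIP = ΔPEEP = 6 − 12 = -6.0 cmH2O.
Original PIP = 495/40.9 + 8.0×1 + 12 = 32.103 cmH2O; new PIP = 32.103 + (-6.0) = 26.103 cmH2O.

26.1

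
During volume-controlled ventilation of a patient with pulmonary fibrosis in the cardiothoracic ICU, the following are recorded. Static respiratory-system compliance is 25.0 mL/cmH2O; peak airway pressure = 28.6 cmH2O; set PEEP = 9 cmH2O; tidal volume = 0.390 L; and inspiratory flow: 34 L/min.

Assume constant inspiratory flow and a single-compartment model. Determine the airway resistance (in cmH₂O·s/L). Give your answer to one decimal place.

Flow: 34 L/min ÷ 60 = 0.5667 L/s.
Equation of motion (constant flow): PIP = Vt/C + R·V̇ + PEEP.
R·V̇ = PIP − Vt/C − PEEP = 28.6 − 390/25.0 − 9 = 28.6 − 15.6 − 9 = 4.0 cmH2O.
R = 4.0 / 0.5667 = 7.058 cmH2O·s/L.

7.1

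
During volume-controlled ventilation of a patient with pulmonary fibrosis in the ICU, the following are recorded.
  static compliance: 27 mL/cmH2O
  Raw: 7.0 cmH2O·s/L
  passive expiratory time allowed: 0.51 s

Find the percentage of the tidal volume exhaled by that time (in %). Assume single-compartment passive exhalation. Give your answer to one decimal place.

93.3

τ = R × C = 7.0 × 27 mL/cmH2O = 7.0 × 0.027 L/cmH2O = 0.189 s.
Passive exhalation: V(t)/V₀ = e^(−t/τ) = e^(−0.51/0.189) = 0.06731.
Fraction exhaled = 1 − 0.06731 = 0.9327 → 93.27%.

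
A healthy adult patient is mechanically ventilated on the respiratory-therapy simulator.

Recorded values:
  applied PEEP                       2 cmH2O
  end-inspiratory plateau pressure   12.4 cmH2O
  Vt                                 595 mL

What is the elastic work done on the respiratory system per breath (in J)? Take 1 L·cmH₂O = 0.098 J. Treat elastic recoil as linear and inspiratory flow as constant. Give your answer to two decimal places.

Elastic work ≈ ½ × (Pplat − PEEP) × Vt = 0.5 × (12.4 − 2) × 0.595 L = 0.5 × 10.4 × 0.595 = 3.094 L·cmH2O.
× 0.098 J/(L·cmH2O) → 0.3032 J.

0.30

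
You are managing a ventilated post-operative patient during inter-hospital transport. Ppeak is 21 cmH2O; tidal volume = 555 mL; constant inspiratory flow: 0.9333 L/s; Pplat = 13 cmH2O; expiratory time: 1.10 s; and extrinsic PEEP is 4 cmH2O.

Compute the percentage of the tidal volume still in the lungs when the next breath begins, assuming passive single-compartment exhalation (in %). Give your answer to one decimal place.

12.5

R = (PIP − Pplat)/V̇ = (21 − 13) / 0.9333 = 8.0/0.9333 = 8.572 cmH2O·s/L.
C = Vt/(Pplat − PEEP) = 555.0 / (13 − 4) = 555.0/9.0 = 61.667 mL/cmH2O.
τ = R × C = 8.572 × 0.06167 L/cmH2O = 0.5286 s.
Fraction remaining at end-expiration = e^(−Te/τ) = e^(−1.10/0.5286) = 0.1248 → 12.48%.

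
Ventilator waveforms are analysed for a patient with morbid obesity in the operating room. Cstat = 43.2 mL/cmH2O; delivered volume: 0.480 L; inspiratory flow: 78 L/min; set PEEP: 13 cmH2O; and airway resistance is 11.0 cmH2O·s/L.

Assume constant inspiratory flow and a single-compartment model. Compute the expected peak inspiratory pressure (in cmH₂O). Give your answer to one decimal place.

38.4

Flow: 78 L/min ÷ 60 = 1.3 L/s.
Equation of motion (constant flow): PIP = Vt/C + R·V̇ + PEEP.
PIP = 480/43.2 + 11.0×1.3 + 13 = 11.111 + 14.3 + 13 = 38.411 cmH2O.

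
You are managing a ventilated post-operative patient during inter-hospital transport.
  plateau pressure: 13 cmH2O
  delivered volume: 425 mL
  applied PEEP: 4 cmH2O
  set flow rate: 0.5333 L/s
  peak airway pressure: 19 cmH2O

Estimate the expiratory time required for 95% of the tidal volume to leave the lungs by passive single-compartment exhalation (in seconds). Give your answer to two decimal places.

R = (PIP − Pplat)/V̇ = (19 − 13) / 0.5333 = 6.0/0.5333 = 11.251 cmH2O·s/L.
C = Vt/(Pplat − PEEP) = 425.0 / (13 − 4) = 425.0/9.0 = 47.222 mL/cmH2O.
τ = R × C = 11.251 × 0.04722 L/cmH2O = 0.5313 s.
t = −τ·ln(1 − 0.95) = −0.5313·ln(0.05) = 1.592 s.

1.59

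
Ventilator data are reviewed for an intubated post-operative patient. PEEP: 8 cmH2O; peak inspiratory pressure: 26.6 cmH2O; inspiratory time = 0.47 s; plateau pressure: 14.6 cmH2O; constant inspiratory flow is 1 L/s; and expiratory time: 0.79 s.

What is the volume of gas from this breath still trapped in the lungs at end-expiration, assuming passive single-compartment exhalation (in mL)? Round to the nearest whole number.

186

Vt = flow × Ti = 1 L/s × 0.47 s × 1000 mL/L = 470.0 mL.
R = (PIP − Pplat)/V̇ = (26.6 − 14.6) / 1 = 12.0/1 = 12.0 cmH2O·s/L.
C = Vt/(Pplat − PEEP) = 470.0 / (14.6 − 8) = 470.0/6.6 = 71.212 mL/cmH2O.
τ = R × C = 12.0 × 0.07121 L/cmH2O = 0.8545 s.
Fraction remaining = e^(−Te/τ) = e^(−0.79/0.8545) = 0.3967.
Trapped volume = 470.0 × 0.3967 = 186.45 mL.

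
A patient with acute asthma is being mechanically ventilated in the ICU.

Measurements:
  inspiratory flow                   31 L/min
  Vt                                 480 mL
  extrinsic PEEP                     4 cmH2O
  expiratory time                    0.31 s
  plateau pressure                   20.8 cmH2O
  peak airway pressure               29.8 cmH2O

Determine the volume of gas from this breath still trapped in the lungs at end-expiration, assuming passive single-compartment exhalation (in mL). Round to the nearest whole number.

Flow: 31 L/min ÷ 60 = 0.5167 L/s.
R = (PIP − Pplat)/V̇ = (29.8 − 20.8) / 0.5167 = 9.0/0.5167 = 17.418 cmH2O·s/L.
C = Vt/(Pplat − PEEP) = 480.0 / (20.8 − 4) = 480.0/16.8 = 28.571 mL/cmH2O.
τ = R × C = 17.418 × 0.02857 L/cmH2O = 0.4976 s.
Fraction remaining = e^(−Te/τ) = e^(−0.31/0.4976) = 0.5363.
Trapped volume = 480.0 × 0.5363 = 257.42 mL.

257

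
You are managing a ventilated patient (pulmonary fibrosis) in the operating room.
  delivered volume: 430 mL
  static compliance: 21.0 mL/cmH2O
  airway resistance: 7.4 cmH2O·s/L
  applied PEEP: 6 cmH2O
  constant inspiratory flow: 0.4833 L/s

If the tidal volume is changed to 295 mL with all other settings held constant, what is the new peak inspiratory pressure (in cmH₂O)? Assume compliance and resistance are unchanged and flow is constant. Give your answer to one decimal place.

23.6

PIP = Vt/C + R·V̇ + PEEP (constant-flow equation of motion).
Only the elastic term changes: ΔPIP = ΔVt / C = (295 − 430) / 21.0 = -6.429 cmH2O.
Original PIP = 430/21.0 + 7.4×0.4833 + 6 = 30.053 cmH2O; new PIP = 30.053 + (-6.429) = 23.624 cmH2O.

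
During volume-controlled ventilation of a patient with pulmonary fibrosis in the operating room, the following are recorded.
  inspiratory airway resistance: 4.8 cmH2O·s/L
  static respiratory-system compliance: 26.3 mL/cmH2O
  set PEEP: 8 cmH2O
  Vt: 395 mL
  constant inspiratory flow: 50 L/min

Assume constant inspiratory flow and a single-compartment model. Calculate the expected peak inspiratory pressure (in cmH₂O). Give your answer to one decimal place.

27.0

Flow: 50 L/min ÷ 60 = 0.8333 L/s.
Equation of motion (constant flow): PIP = Vt/C + R·V̇ + PEEP.
PIP = 395/26.3 + 4.8×0.8333 + 8 = 15.019 + 4.0 + 8 = 27.019 cmH2O.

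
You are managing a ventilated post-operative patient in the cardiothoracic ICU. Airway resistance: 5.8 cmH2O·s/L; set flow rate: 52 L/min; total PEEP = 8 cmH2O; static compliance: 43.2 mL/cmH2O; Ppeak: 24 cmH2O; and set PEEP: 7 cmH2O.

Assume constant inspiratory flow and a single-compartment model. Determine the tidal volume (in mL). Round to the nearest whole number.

Flow: 52 L/min ÷ 60 = 0.8667 L/s.
Total PEEP = 8 cmH2O (set 7 + intrinsic 1); this is the baseline alveolar pressure.
Equation of motion (constant flow): PIP = Vt/C + R·V̇ + PEEP.
Vt/C = PIP − R·V̇ − PEEP = 24 − 5.027 − 8 = 10.973 cmH2O.
Vt = C × 10.973 = 43.2 × 10.973 = 474.03 mL.

474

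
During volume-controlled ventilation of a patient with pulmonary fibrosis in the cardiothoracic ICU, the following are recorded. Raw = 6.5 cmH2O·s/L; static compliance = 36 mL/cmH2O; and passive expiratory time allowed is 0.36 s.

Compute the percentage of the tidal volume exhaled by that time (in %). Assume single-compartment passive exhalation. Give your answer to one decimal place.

78.5

τ = R × C = 6.5 × 36 mL/cmH2O = 6.5 × 0.036 L/cmH2O = 0.234 s.
Passive exhalation: V(t)/V₀ = e^(−t/τ) = e^(−0.36/0.234) = 0.2147.
Fraction exhaled = 1 − 0.2147 = 0.7853 → 78.53%.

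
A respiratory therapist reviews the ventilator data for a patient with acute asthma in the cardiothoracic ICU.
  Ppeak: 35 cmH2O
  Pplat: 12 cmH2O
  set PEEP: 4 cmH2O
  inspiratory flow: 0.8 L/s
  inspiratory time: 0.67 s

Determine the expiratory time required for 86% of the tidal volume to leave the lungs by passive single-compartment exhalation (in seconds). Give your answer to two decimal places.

Vt = flow × Ti = 0.8 L/s × 0.67 s × 1000 mL/L = 536.0 mL.
R = (PIP − Pplat)/V̇ = (35 − 12) / 0.8 = 23.0/0.8 = 28.75 cmH2O·s/L.
C = Vt/(Pplat − PEEP) = 536.0 / (12 − 4) = 536.0/8.0 = 67.0 mL/cmH2O.
τ = R × C = 28.75 × 0.067 L/cmH2O = 1.926 s.
t = −τ·ln(1 − 0.86) = −1.926·ln(0.14) = 3.787 s.

3.79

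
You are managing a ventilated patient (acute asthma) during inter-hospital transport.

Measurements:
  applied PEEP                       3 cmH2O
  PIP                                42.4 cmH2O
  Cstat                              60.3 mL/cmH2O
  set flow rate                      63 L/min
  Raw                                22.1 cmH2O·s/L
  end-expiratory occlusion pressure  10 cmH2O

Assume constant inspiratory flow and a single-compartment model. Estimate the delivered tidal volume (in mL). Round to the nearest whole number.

Flow: 63 L/min ÷ 60 = 1.05 L/s.
Total PEEP = 10 cmH2O (set 3 + intrinsic 7); this is the baseline alveolar pressure.
Equation of motion (constant flow): PIP = Vt/C + R·V̇ + PEEP.
Vt/C = PIP − R·V̇ − PEEP = 42.4 − 23.205 − 10 = 9.195 cmH2O.
Vt = C × 9.195 = 60.3 × 9.195 = 554.46 mL.

554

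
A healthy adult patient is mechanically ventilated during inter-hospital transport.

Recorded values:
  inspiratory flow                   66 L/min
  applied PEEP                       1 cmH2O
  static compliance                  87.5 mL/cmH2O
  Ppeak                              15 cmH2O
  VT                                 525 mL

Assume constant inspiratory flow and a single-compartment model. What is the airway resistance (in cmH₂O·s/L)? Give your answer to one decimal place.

Flow: 66 L/min ÷ 60 = 1.1 L/s.
Equation of motion (constant flow): PIP = Vt/C + R·V̇ + PEEP.
R·V̇ = PIP − Vt/C − PEEP = 15 − 525/87.5 − 1 = 15 − 6.0 − 1 = 8.0 cmH2O.
R = 8.0 / 1.1 = 7.273 cmH2O·s/L.

7.3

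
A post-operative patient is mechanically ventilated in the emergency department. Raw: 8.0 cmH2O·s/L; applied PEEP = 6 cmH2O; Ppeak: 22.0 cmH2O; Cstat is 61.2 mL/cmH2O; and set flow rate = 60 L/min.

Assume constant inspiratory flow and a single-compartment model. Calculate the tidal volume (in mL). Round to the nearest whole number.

Flow: 60 L/min ÷ 60 = 1 L/s.
Equation of motion (constant flow): PIP = Vt/C + R·V̇ + PEEP.
Vt/C = PIP − R·V̇ − PEEP = 22.0 − 8.0 − 6 = 8.0 cmH2O.
Vt = C × 8.0 = 61.2 × 8.0 = 489.6 mL.

490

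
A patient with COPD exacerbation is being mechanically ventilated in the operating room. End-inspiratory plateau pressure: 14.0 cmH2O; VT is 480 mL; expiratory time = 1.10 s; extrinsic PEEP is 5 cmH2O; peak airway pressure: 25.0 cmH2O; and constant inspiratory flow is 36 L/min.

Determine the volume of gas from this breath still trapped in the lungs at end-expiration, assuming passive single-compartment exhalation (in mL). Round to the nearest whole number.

156

Flow: 36 L/min ÷ 60 = 0.6 L/s.
R = (PIP − Pplat)/V̇ = (25.0 − 14.0) / 0.6 = 11.0/0.6 = 18.333 cmH2O·s/L.
C = Vt/(Pplat − PEEP) = 480.0 / (14.0 − 5) = 480.0/9.0 = 53.333 mL/cmH2O.
τ = R × C = 18.333 × 0.05333 L/cmH2O = 0.9777 s.
Fraction remaining = e^(−Te/τ) = e^(−1.10/0.9777) = 0.3246.
Trapped volume = 480.0 × 0.3246 = 155.81 mL.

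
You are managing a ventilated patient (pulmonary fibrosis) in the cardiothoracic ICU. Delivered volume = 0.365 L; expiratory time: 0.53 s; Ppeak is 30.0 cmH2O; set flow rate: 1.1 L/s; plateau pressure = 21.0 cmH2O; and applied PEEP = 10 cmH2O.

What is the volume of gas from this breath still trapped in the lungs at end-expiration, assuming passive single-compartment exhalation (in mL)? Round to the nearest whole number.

R = (PIP − Pplat)/V̇ = (30.0 − 21.0) / 1.1 = 9.0/1.1 = 8.182 cmH2O·s/L.
C = Vt/(Pplat − PEEP) = 365.0 / (21.0 − 10) = 365.0/11.0 = 33.182 mL/cmH2O.
τ = R × C = 8.182 × 0.03318 L/cmH2O = 0.2715 s.
Fraction remaining = e^(−Te/τ) = e^(−0.53/0.2715) = 0.142.
Trapped volume = 365.0 × 0.142 = 51.83 mL.

52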